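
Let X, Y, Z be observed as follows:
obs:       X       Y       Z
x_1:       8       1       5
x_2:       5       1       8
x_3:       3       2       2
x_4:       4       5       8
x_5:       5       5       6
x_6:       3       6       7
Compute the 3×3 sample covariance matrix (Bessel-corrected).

Step 1 — column means:
  mean(X) = (8 + 5 + 3 + 4 + 5 + 3) / 6 = 28/6 = 4.6667
  mean(Y) = (1 + 1 + 2 + 5 + 5 + 6) / 6 = 20/6 = 3.3333
  mean(Z) = (5 + 8 + 2 + 8 + 6 + 7) / 6 = 36/6 = 6

Step 2 — sample covariance S[i,j] = (1/(n-1)) · Σ_k (x_{k,i} - mean_i) · (x_{k,j} - mean_j), with n-1 = 5.
  S[X,X] = ((3.3333)·(3.3333) + (0.3333)·(0.3333) + (-1.6667)·(-1.6667) + (-0.6667)·(-0.6667) + (0.3333)·(0.3333) + (-1.6667)·(-1.6667)) / 5 = 17.3333/5 = 3.4667
  S[X,Y] = ((3.3333)·(-2.3333) + (0.3333)·(-2.3333) + (-1.6667)·(-1.3333) + (-0.6667)·(1.6667) + (0.3333)·(1.6667) + (-1.6667)·(2.6667)) / 5 = -11.3333/5 = -2.2667
  S[X,Z] = ((3.3333)·(-1) + (0.3333)·(2) + (-1.6667)·(-4) + (-0.6667)·(2) + (0.3333)·(0) + (-1.6667)·(1)) / 5 = 1/5 = 0.2
  S[Y,Y] = ((-2.3333)·(-2.3333) + (-2.3333)·(-2.3333) + (-1.3333)·(-1.3333) + (1.6667)·(1.6667) + (1.6667)·(1.6667) + (2.6667)·(2.6667)) / 5 = 25.3333/5 = 5.0667
  S[Y,Z] = ((-2.3333)·(-1) + (-2.3333)·(2) + (-1.3333)·(-4) + (1.6667)·(2) + (1.6667)·(0) + (2.6667)·(1)) / 5 = 9/5 = 1.8
  S[Z,Z] = ((-1)·(-1) + (2)·(2) + (-4)·(-4) + (2)·(2) + (0)·(0) + (1)·(1)) / 5 = 26/5 = 5.2

S is symmetric (S[j,i] = S[i,j]). Assembling:

S = [[3.4667, -2.2667, 0.2],
 [-2.2667, 5.0667, 1.8],
 [0.2, 1.8, 5.2]]


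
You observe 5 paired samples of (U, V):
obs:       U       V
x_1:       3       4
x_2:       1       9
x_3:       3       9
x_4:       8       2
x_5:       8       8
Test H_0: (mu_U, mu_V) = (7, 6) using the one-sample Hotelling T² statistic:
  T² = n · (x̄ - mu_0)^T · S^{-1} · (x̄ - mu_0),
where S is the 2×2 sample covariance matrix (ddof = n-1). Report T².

Step 1 — sample mean vector:
  mean(U) = (3 + 1 + 3 + 8 + 8) / 5 = 23/5 = 4.6
  mean(V) = (4 + 9 + 9 + 2 + 8) / 5 = 32/5 = 6.4
  x̄ = (4.6, 6.4),  deviation x̄ - mu_0 = (4.6, 6.4) - (7, 6) = (-2.4, 0.4).

Step 2 — sample covariance matrix, S[i,j] = (1/(n-1)) · Σ_k (x_{k,i} - mean_i) · (x_{k,j} - mean_j), divisor n-1 = 4:
  S[U,U] = ((-1.6)·(-1.6) + (-3.6)·(-3.6) + (-1.6)·(-1.6) + (3.4)·(3.4) + (3.4)·(3.4)) / 4 = 41.2/4 = 10.3
  S[U,V] = ((-1.6)·(-2.4) + (-3.6)·(2.6) + (-1.6)·(2.6) + (3.4)·(-4.4) + (3.4)·(1.6)) / 4 = -19.2/4 = -4.8
  S[V,V] = ((-2.4)·(-2.4) + (2.6)·(2.6) + (2.6)·(2.6) + (-4.4)·(-4.4) + (1.6)·(1.6)) / 4 = 41.2/4 = 10.3
  S = [[10.3, -4.8],
 [-4.8, 10.3]].

Step 3 — invert S. det(S) = 10.3·10.3 - (-4.8)² = 83.05.
  S^{-1} = (1/det) · [[d, -b], [-b, a]] = [[0.124, 0.0578],
 [0.0578, 0.124]].

Step 4 — quadratic form (x̄ - mu_0)^T · S^{-1} · (x̄ - mu_0):
  S^{-1} · (x̄ - mu_0) = (-0.2745, -0.0891),
  (x̄ - mu_0)^T · [...] = (-2.4)·(-0.2745) + (0.4)·(-0.0891) = 0.6232.

Step 5 — scale by n: T² = 5 · 0.6232 = 3.1162.

T² ≈ 3.1162


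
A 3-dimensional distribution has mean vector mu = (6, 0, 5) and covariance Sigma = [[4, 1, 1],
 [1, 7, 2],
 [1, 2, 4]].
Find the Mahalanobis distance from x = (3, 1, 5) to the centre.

Step 1 — centre the observation: (x - mu) = (-3, 1, 0).

Step 2 — invert Sigma (cofactor / det for 3×3, or solve directly):
  Sigma^{-1} = [[0.2697, -0.0225, -0.0562],
 [-0.0225, 0.1685, -0.0787],
 [-0.0562, -0.0787, 0.3034]].

Step 3 — form the quadratic (x - mu)^T · Sigma^{-1} · (x - mu):
  Sigma^{-1} · (x - mu) = (-0.8315, 0.236, 0.0899).
  (x - mu)^T · [Sigma^{-1} · (x - mu)] = (-3)·(-0.8315) + (1)·(0.236) + (0)·(0.0899) = 2.7303.

Step 4 — take square root: d = √(2.7303) ≈ 1.6524.

d(x, mu) = √(2.7303) ≈ 1.6524


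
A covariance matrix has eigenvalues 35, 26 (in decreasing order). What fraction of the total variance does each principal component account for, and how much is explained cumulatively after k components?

Step 1 — total variance = trace(Sigma) = Σ λ_i = 35 + 26 = 61.

Step 2 — fraction explained by component i = λ_i / Σ λ:
  PC1: 35/61 = 0.5738
  PC2: 26/61 = 0.4262

Step 3 — cumulative fraction after k components = (λ_1 + ... + λ_k) / Σ λ:
  k = 1: 35/61 = 0.5738
  k = 2: (35 + 26)/61 = 61/61 = 1

Summary (fraction, with percent):

explained: PC1 0.5738 (57.38%), PC2 0.4262 (42.62%);  cumulative: 0.5738, 1


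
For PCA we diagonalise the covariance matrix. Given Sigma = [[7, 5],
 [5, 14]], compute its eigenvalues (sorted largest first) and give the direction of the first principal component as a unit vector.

Step 1 — characteristic polynomial of 2×2 Sigma:
  det(Sigma - λI) = λ² - trace · λ + det = 0.
  trace = 7 + 14 = 21, det = 7·14 - (5)² = 73.
Step 2 — discriminant:
  Δ = trace² - 4·det = 441 - 292 = 149.
Step 3 — eigenvalues:
  λ = (trace ± √Δ)/2 = (21 ± 12.2066)/2,
  λ_1 = 16.6033,  λ_2 = 4.3967.

Step 4 — unit eigenvector for λ_1: solve (Sigma - λ_1 I)v = 0. First row:
  (7 - 16.6033)·v_x + (5)·v_y = 0, i.e. (-9.6033)·v_x + (5)·v_y = 0,
  so v ∝ (b, λ_1 - a) = (5, 9.6033) = u.
  ||u|| = √((5)² + (9.6033)²) = √(117.2229) ≈ 10.827,
  v_1 = u/||u|| ≈ (0.4618, 0.887) (||v_1|| = 1).

λ_1 = 16.6033,  λ_2 = 4.3967;  v_1 ≈ (0.4618, 0.887)


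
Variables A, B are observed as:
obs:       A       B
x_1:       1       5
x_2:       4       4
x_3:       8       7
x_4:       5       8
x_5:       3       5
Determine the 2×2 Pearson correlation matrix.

Step 1 — column means:
  mean(A) = (1 + 4 + 8 + 5 + 3) / 5 = 21/5 = 4.2
  mean(B) = (5 + 4 + 7 + 8 + 5) / 5 = 29/5 = 5.8

Step 2 — sample variances and covariances s[i,j] = (1/(n-1)) · Σ_k (x_{k,i} - mean_i) · (x_{k,j} - mean_j), with n-1 = 4:
  s[A,A] = ((-3.2)·(-3.2) + (-0.2)·(-0.2) + (3.8)·(3.8) + (0.8)·(0.8) + (-1.2)·(-1.2)) / 4 = 26.8/4 = 6.7
  s[A,B] = ((-3.2)·(-0.8) + (-0.2)·(-1.8) + (3.8)·(1.2) + (0.8)·(2.2) + (-1.2)·(-0.8)) / 4 = 10.2/4 = 2.55
  s[B,B] = ((-0.8)·(-0.8) + (-1.8)·(-1.8) + (1.2)·(1.2) + (2.2)·(2.2) + (-0.8)·(-0.8)) / 4 = 10.8/4 = 2.7
  Sample standard deviations s_i = √(s[i,i]):
  s(A) = √(6.7) = 2.5884
  s(B) = √(2.7) = 1.6432

Step 3 — r_{ij} = s_{ij} / (s_i · s_j):
  r[A,A] = 1 (diagonal).
  r[A,B] = 2.55 / (2.5884 · 1.6432) = 2.55 / 4.2532 = 0.5995
  r[B,B] = 1 (diagonal).

R is symmetric with unit diagonal. Assembling:

R = [[1, 0.5995],
 [0.5995, 1]]


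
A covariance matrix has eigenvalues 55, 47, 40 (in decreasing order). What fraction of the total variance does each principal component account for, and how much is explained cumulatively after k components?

Step 1 — total variance = trace(Sigma) = Σ λ_i = 55 + 47 + 40 = 142.

Step 2 — fraction explained by component i = λ_i / Σ λ:
  PC1: 55/142 = 0.3873
  PC2: 47/142 = 0.331
  PC3: 40/142 = 0.2817

Step 3 — cumulative fraction after k components = (λ_1 + ... + λ_k) / Σ λ:
  k = 1: 55/142 = 0.3873
  k = 2: (55 + 47)/142 = 102/142 = 0.7183
  k = 3: (55 + 47 + 40)/142 = 142/142 = 1

Summary (fraction, with percent):

explained: PC1 0.3873 (38.73%), PC2 0.331 (33.1%), PC3 0.2817 (28.17%);  cumulative: 0.3873, 0.7183, 1


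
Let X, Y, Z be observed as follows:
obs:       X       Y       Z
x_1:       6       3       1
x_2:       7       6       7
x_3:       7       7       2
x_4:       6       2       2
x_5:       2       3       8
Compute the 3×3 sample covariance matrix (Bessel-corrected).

Step 1 — column means:
  mean(X) = (6 + 7 + 7 + 6 + 2) / 5 = 28/5 = 5.6
  mean(Y) = (3 + 6 + 7 + 2 + 3) / 5 = 21/5 = 4.2
  mean(Z) = (1 + 7 + 2 + 2 + 8) / 5 = 20/5 = 4

Step 2 — sample covariance S[i,j] = (1/(n-1)) · Σ_k (x_{k,i} - mean_i) · (x_{k,j} - mean_j), with n-1 = 4.
  S[X,X] = ((0.4)·(0.4) + (1.4)·(1.4) + (1.4)·(1.4) + (0.4)·(0.4) + (-3.6)·(-3.6)) / 4 = 17.2/4 = 4.3
  S[X,Y] = ((0.4)·(-1.2) + (1.4)·(1.8) + (1.4)·(2.8) + (0.4)·(-2.2) + (-3.6)·(-1.2)) / 4 = 9.4/4 = 2.35
  S[X,Z] = ((0.4)·(-3) + (1.4)·(3) + (1.4)·(-2) + (0.4)·(-2) + (-3.6)·(4)) / 4 = -15/4 = -3.75
  S[Y,Y] = ((-1.2)·(-1.2) + (1.8)·(1.8) + (2.8)·(2.8) + (-2.2)·(-2.2) + (-1.2)·(-1.2)) / 4 = 18.8/4 = 4.7
  S[Y,Z] = ((-1.2)·(-3) + (1.8)·(3) + (2.8)·(-2) + (-2.2)·(-2) + (-1.2)·(4)) / 4 = 3/4 = 0.75
  S[Z,Z] = ((-3)·(-3) + (3)·(3) + (-2)·(-2) + (-2)·(-2) + (4)·(4)) / 4 = 42/4 = 10.5

S is symmetric (S[j,i] = S[i,j]). Assembling:

S = [[4.3, 2.35, -3.75],
 [2.35, 4.7, 0.75],
 [-3.75, 0.75, 10.5]]


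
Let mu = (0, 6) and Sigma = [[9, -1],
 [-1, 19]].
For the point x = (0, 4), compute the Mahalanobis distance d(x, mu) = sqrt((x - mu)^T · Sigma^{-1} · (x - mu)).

Step 1 — centre the observation: (x - mu) = (0, -2).

Step 2 — invert Sigma. det(Sigma) = 9·19 - (-1)² = 170.
  Sigma^{-1} = (1/det) · [[d, -b], [-b, a]] = [[0.1118, 0.0059],
 [0.0059, 0.0529]].

Step 3 — form the quadratic (x - mu)^T · Sigma^{-1} · (x - mu):
  Sigma^{-1} · (x - mu) = (-0.0118, -0.1059).
  (x - mu)^T · [Sigma^{-1} · (x - mu)] = (0)·(-0.0118) + (-2)·(-0.1059) = 0.2118.

Step 4 — take square root: d = √(0.2118) ≈ 0.4602.

d(x, mu) = √(0.2118) ≈ 0.4602


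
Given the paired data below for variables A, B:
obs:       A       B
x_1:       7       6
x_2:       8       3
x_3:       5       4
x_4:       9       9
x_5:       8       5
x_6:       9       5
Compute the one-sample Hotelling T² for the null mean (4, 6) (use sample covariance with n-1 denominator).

Step 1 — sample mean vector:
  mean(A) = (7 + 8 + 5 + 9 + 8 + 9) / 6 = 46/6 = 7.6667
  mean(B) = (6 + 3 + 4 + 9 + 5 + 5) / 6 = 32/6 = 5.3333
  x̄ = (7.6667, 5.3333),  deviation x̄ - mu_0 = (7.6667, 5.3333) - (4, 6) = (3.6667, -0.6667).

Step 2 — sample covariance matrix, S[i,j] = (1/(n-1)) · Σ_k (x_{k,i} - mean_i) · (x_{k,j} - mean_j), divisor n-1 = 5:
  S[A,A] = ((-0.6667)·(-0.6667) + (0.3333)·(0.3333) + (-2.6667)·(-2.6667) + (1.3333)·(1.3333) + (0.3333)·(0.3333) + (1.3333)·(1.3333)) / 5 = 11.3333/5 = 2.2667
  S[A,B] = ((-0.6667)·(0.6667) + (0.3333)·(-2.3333) + (-2.6667)·(-1.3333) + (1.3333)·(3.6667) + (0.3333)·(-0.3333) + (1.3333)·(-0.3333)) / 5 = 6.6667/5 = 1.3333
  S[B,B] = ((0.6667)·(0.6667) + (-2.3333)·(-2.3333) + (-1.3333)·(-1.3333) + (3.6667)·(3.6667) + (-0.3333)·(-0.3333) + (-0.3333)·(-0.3333)) / 5 = 21.3333/5 = 4.2667
  S = [[2.2667, 1.3333],
 [1.3333, 4.2667]].

Step 3 — invert S. det(S) = 2.2667·4.2667 - (1.3333)² = 7.8933.
  S^{-1} = (1/det) · [[d, -b], [-b, a]] = [[0.5405, -0.1689],
 [-0.1689, 0.2872]].

Step 4 — quadratic form (x̄ - mu_0)^T · S^{-1} · (x̄ - mu_0):
  S^{-1} · (x̄ - mu_0) = (2.0946, -0.8108),
  (x̄ - mu_0)^T · [...] = (3.6667)·(2.0946) + (-0.6667)·(-0.8108) = 8.2207.

Step 5 — scale by n: T² = 6 · 8.2207 = 49.3243.

T² ≈ 49.3243


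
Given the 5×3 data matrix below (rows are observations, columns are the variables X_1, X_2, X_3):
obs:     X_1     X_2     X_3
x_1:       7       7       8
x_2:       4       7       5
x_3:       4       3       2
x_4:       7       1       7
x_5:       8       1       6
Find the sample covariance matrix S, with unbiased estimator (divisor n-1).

Step 1 — column means:
  mean(X_1) = (7 + 4 + 4 + 7 + 8) / 5 = 30/5 = 6
  mean(X_2) = (7 + 7 + 3 + 1 + 1) / 5 = 19/5 = 3.8
  mean(X_3) = (8 + 5 + 2 + 7 + 6) / 5 = 28/5 = 5.6

Step 2 — sample covariance S[i,j] = (1/(n-1)) · Σ_k (x_{k,i} - mean_i) · (x_{k,j} - mean_j), with n-1 = 4.
  S[X_1,X_1] = ((1)·(1) + (-2)·(-2) + (-2)·(-2) + (1)·(1) + (2)·(2)) / 4 = 14/4 = 3.5
  S[X_1,X_2] = ((1)·(3.2) + (-2)·(3.2) + (-2)·(-0.8) + (1)·(-2.8) + (2)·(-2.8)) / 4 = -10/4 = -2.5
  S[X_1,X_3] = ((1)·(2.4) + (-2)·(-0.6) + (-2)·(-3.6) + (1)·(1.4) + (2)·(0.4)) / 4 = 13/4 = 3.25
  S[X_2,X_2] = ((3.2)·(3.2) + (3.2)·(3.2) + (-0.8)·(-0.8) + (-2.8)·(-2.8) + (-2.8)·(-2.8)) / 4 = 36.8/4 = 9.2
  S[X_2,X_3] = ((3.2)·(2.4) + (3.2)·(-0.6) + (-0.8)·(-3.6) + (-2.8)·(1.4) + (-2.8)·(0.4)) / 4 = 3.6/4 = 0.9
  S[X_3,X_3] = ((2.4)·(2.4) + (-0.6)·(-0.6) + (-3.6)·(-3.6) + (1.4)·(1.4) + (0.4)·(0.4)) / 4 = 21.2/4 = 5.3

S is symmetric (S[j,i] = S[i,j]). Assembling:

S = [[3.5, -2.5, 3.25],
 [-2.5, 9.2, 0.9],
 [3.25, 0.9, 5.3]]


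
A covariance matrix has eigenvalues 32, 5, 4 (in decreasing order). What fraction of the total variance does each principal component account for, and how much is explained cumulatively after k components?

Step 1 — total variance = trace(Sigma) = Σ λ_i = 32 + 5 + 4 = 41.

Step 2 — fraction explained by component i = λ_i / Σ λ:
  PC1: 32/41 = 0.7805
  PC2: 5/41 = 0.122
  PC3: 4/41 = 0.0976

Step 3 — cumulative fraction after k components = (λ_1 + ... + λ_k) / Σ λ:
  k = 1: 32/41 = 0.7805
  k = 2: (32 + 5)/41 = 37/41 = 0.9024
  k = 3: (32 + 5 + 4)/41 = 41/41 = 1

Summary (fraction, with percent):

explained: PC1 0.7805 (78.05%), PC2 0.122 (12.2%), PC3 0.0976 (9.76%);  cumulative: 0.7805, 0.9024, 1


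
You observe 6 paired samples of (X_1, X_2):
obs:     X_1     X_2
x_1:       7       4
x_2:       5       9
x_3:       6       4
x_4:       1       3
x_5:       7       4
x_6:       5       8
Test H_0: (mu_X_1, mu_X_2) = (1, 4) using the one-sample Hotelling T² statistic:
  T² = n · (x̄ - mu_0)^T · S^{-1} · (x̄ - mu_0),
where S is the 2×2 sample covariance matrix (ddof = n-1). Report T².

Step 1 — sample mean vector:
  mean(X_1) = (7 + 5 + 6 + 1 + 7 + 5) / 6 = 31/6 = 5.1667
  mean(X_2) = (4 + 9 + 4 + 3 + 4 + 8) / 6 = 32/6 = 5.3333
  x̄ = (5.1667, 5.3333),  deviation x̄ - mu_0 = (5.1667, 5.3333) - (1, 4) = (4.1667, 1.3333).

Step 2 — sample covariance matrix, S[i,j] = (1/(n-1)) · Σ_k (x_{k,i} - mean_i) · (x_{k,j} - mean_j), divisor n-1 = 5:
  S[X_1,X_1] = ((1.8333)·(1.8333) + (-0.1667)·(-0.1667) + (0.8333)·(0.8333) + (-4.1667)·(-4.1667) + (1.8333)·(1.8333) + (-0.1667)·(-0.1667)) / 5 = 24.8333/5 = 4.9667
  S[X_1,X_2] = ((1.8333)·(-1.3333) + (-0.1667)·(3.6667) + (0.8333)·(-1.3333) + (-4.1667)·(-2.3333) + (1.8333)·(-1.3333) + (-0.1667)·(2.6667)) / 5 = 2.6667/5 = 0.5333
  S[X_2,X_2] = ((-1.3333)·(-1.3333) + (3.6667)·(3.6667) + (-1.3333)·(-1.3333) + (-2.3333)·(-2.3333) + (-1.3333)·(-1.3333) + (2.6667)·(2.6667)) / 5 = 31.3333/5 = 6.2667
  S = [[4.9667, 0.5333],
 [0.5333, 6.2667]].

Step 3 — invert S. det(S) = 4.9667·6.2667 - (0.5333)² = 30.84.
  S^{-1} = (1/det) · [[d, -b], [-b, a]] = [[0.2032, -0.0173],
 [-0.0173, 0.161]].

Step 4 — quadratic form (x̄ - mu_0)^T · S^{-1} · (x̄ - mu_0):
  S^{-1} · (x̄ - mu_0) = (0.8236, 0.1427),
  (x̄ - mu_0)^T · [...] = (4.1667)·(0.8236) + (1.3333)·(0.1427) = 3.6219.

Step 5 — scale by n: T² = 6 · 3.6219 = 21.7315.

T² ≈ 21.7315


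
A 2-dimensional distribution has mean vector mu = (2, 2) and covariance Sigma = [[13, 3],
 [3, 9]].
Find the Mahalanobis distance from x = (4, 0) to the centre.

Step 1 — centre the observation: (x - mu) = (2, -2).

Step 2 — invert Sigma. det(Sigma) = 13·9 - (3)² = 108.
  Sigma^{-1} = (1/det) · [[d, -b], [-b, a]] = [[0.0833, -0.0278],
 [-0.0278, 0.1204]].

Step 3 — form the quadratic (x - mu)^T · Sigma^{-1} · (x - mu):
  Sigma^{-1} · (x - mu) = (0.2222, -0.2963).
  (x - mu)^T · [Sigma^{-1} · (x - mu)] = (2)·(0.2222) + (-2)·(-0.2963) = 1.037.

Step 4 — take square root: d = √(1.037) ≈ 1.0184.

d(x, mu) = √(1.037) ≈ 1.0184


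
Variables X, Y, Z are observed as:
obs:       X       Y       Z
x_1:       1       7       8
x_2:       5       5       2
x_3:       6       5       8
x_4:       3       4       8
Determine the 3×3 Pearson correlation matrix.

Step 1 — column means:
  mean(X) = (1 + 5 + 6 + 3) / 4 = 15/4 = 3.75
  mean(Y) = (7 + 5 + 5 + 4) / 4 = 21/4 = 5.25
  mean(Z) = (8 + 2 + 8 + 8) / 4 = 26/4 = 6.5

Step 2 — sample variances and covariances s[i,j] = (1/(n-1)) · Σ_k (x_{k,i} - mean_i) · (x_{k,j} - mean_j), with n-1 = 3:
  s[X,X] = ((-2.75)·(-2.75) + (1.25)·(1.25) + (2.25)·(2.25) + (-0.75)·(-0.75)) / 3 = 14.75/3 = 4.9167
  s[X,Y] = ((-2.75)·(1.75) + (1.25)·(-0.25) + (2.25)·(-0.25) + (-0.75)·(-1.25)) / 3 = -4.75/3 = -1.5833
  s[X,Z] = ((-2.75)·(1.5) + (1.25)·(-4.5) + (2.25)·(1.5) + (-0.75)·(1.5)) / 3 = -7.5/3 = -2.5
  s[Y,Y] = ((1.75)·(1.75) + (-0.25)·(-0.25) + (-0.25)·(-0.25) + (-1.25)·(-1.25)) / 3 = 4.75/3 = 1.5833
  s[Y,Z] = ((1.75)·(1.5) + (-0.25)·(-4.5) + (-0.25)·(1.5) + (-1.25)·(1.5)) / 3 = 1.5/3 = 0.5
  s[Z,Z] = ((1.5)·(1.5) + (-4.5)·(-4.5) + (1.5)·(1.5) + (1.5)·(1.5)) / 3 = 27/3 = 9
  Sample standard deviations s_i = √(s[i,i]):
  s(X) = √(4.9167) = 2.2174
  s(Y) = √(1.5833) = 1.2583
  s(Z) = √(9) = 3

Step 3 — r_{ij} = s_{ij} / (s_i · s_j):
  r[X,X] = 1 (diagonal).
  r[X,Y] = -1.5833 / (2.2174 · 1.2583) = -1.5833 / 2.7901 = -0.5675
  r[X,Z] = -2.5 / (2.2174 · 3) = -2.5 / 6.6521 = -0.3758
  r[Y,Y] = 1 (diagonal).
  r[Y,Z] = 0.5 / (1.2583 · 3) = 0.5 / 3.7749 = 0.1325
  r[Z,Z] = 1 (diagonal).

R is symmetric with unit diagonal. Assembling:

R = [[1, -0.5675, -0.3758],
 [-0.5675, 1, 0.1325],
 [-0.3758, 0.1325, 1]]


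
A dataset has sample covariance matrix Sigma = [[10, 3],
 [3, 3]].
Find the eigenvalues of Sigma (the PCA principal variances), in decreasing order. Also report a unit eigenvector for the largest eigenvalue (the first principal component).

Step 1 — characteristic polynomial of 2×2 Sigma:
  det(Sigma - λI) = λ² - trace · λ + det = 0.
  trace = 10 + 3 = 13, det = 10·3 - (3)² = 21.
Step 2 — discriminant:
  Δ = trace² - 4·det = 169 - 84 = 85.
Step 3 — eigenvalues:
  λ = (trace ± √Δ)/2 = (13 ± 9.2195)/2,
  λ_1 = 11.1098,  λ_2 = 1.8902.

Step 4 — unit eigenvector for λ_1: solve (Sigma - λ_1 I)v = 0. First row:
  (10 - 11.1098)·v_x + (3)·v_y = 0, i.e. (-1.1098)·v_x + (3)·v_y = 0,
  so v ∝ (b, λ_1 - a) = (3, 1.1098) = u.
  ||u|| = √((3)² + (1.1098)²) = √(10.2316) ≈ 3.1987,
  v_1 = u/||u|| ≈ (0.9379, 0.3469) (||v_1|| = 1).

λ_1 = 11.1098,  λ_2 = 1.8902;  v_1 ≈ (0.9379, 0.3469)


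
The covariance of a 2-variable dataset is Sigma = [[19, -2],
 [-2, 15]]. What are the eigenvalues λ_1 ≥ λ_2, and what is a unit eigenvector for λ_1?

Step 1 — characteristic polynomial of 2×2 Sigma:
  det(Sigma - λI) = λ² - trace · λ + det = 0.
  trace = 19 + 15 = 34, det = 19·15 - (-2)² = 281.
Step 2 — discriminant:
  Δ = trace² - 4·det = 1156 - 1124 = 32.
Step 3 — eigenvalues:
  λ = (trace ± √Δ)/2 = (34 ± 5.6569)/2,
  λ_1 = 19.8284,  λ_2 = 14.1716.

Step 4 — unit eigenvector for λ_1: solve (Sigma - λ_1 I)v = 0. First row:
  (19 - 19.8284)·v_x + (-2)·v_y = 0, i.e. (-0.8284)·v_x + (-2)·v_y = 0,
  so v ∝ (b, λ_1 - a) = (-2, 0.8284); multiply by -1 so the first entry is positive: u = (2, -0.8284).
  ||u|| = √((2)² + (-0.8284)²) = √(4.6863) ≈ 2.1648,
  v_1 = u/||u|| ≈ (0.9239, -0.3827) (||v_1|| = 1).

λ_1 = 19.8284,  λ_2 = 14.1716;  v_1 ≈ (0.9239, -0.3827)


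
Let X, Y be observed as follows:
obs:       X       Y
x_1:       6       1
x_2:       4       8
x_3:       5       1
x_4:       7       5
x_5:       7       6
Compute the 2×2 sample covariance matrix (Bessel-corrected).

Step 1 — column means:
  mean(X) = (6 + 4 + 5 + 7 + 7) / 5 = 29/5 = 5.8
  mean(Y) = (1 + 8 + 1 + 5 + 6) / 5 = 21/5 = 4.2

Step 2 — sample covariance S[i,j] = (1/(n-1)) · Σ_k (x_{k,i} - mean_i) · (x_{k,j} - mean_j), with n-1 = 4.
  S[X,X] = ((0.2)·(0.2) + (-1.8)·(-1.8) + (-0.8)·(-0.8) + (1.2)·(1.2) + (1.2)·(1.2)) / 4 = 6.8/4 = 1.7
  S[X,Y] = ((0.2)·(-3.2) + (-1.8)·(3.8) + (-0.8)·(-3.2) + (1.2)·(0.8) + (1.2)·(1.8)) / 4 = -1.8/4 = -0.45
  S[Y,Y] = ((-3.2)·(-3.2) + (3.8)·(3.8) + (-3.2)·(-3.2) + (0.8)·(0.8) + (1.8)·(1.8)) / 4 = 38.8/4 = 9.7

S is symmetric (S[j,i] = S[i,j]). Assembling:

S = [[1.7, -0.45],
 [-0.45, 9.7]]


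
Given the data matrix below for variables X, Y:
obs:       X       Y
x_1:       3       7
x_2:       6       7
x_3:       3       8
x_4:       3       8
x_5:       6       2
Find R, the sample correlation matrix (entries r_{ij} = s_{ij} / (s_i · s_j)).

Step 1 — column means:
  mean(X) = (3 + 6 + 3 + 3 + 6) / 5 = 21/5 = 4.2
  mean(Y) = (7 + 7 + 8 + 8 + 2) / 5 = 32/5 = 6.4

Step 2 — sample variances and covariances s[i,j] = (1/(n-1)) · Σ_k (x_{k,i} - mean_i) · (x_{k,j} - mean_j), with n-1 = 4:
  s[X,X] = ((-1.2)·(-1.2) + (1.8)·(1.8) + (-1.2)·(-1.2) + (-1.2)·(-1.2) + (1.8)·(1.8)) / 4 = 10.8/4 = 2.7
  s[X,Y] = ((-1.2)·(0.6) + (1.8)·(0.6) + (-1.2)·(1.6) + (-1.2)·(1.6) + (1.8)·(-4.4)) / 4 = -11.4/4 = -2.85
  s[Y,Y] = ((0.6)·(0.6) + (0.6)·(0.6) + (1.6)·(1.6) + (1.6)·(1.6) + (-4.4)·(-4.4)) / 4 = 25.2/4 = 6.3
  Sample standard deviations s_i = √(s[i,i]):
  s(X) = √(2.7) = 1.6432
  s(Y) = √(6.3) = 2.51

Step 3 — r_{ij} = s_{ij} / (s_i · s_j):
  r[X,X] = 1 (diagonal).
  r[X,Y] = -2.85 / (1.6432 · 2.51) = -2.85 / 4.1243 = -0.691
  r[Y,Y] = 1 (diagonal).

R is symmetric with unit diagonal. Assembling:

R = [[1, -0.691],
 [-0.691, 1]]


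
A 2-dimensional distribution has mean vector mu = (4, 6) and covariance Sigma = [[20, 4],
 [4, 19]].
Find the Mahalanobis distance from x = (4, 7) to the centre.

Step 1 — centre the observation: (x - mu) = (0, 1).

Step 2 — invert Sigma. det(Sigma) = 20·19 - (4)² = 364.
  Sigma^{-1} = (1/det) · [[d, -b], [-b, a]] = [[0.0522, -0.011],
 [-0.011, 0.0549]].

Step 3 — form the quadratic (x - mu)^T · Sigma^{-1} · (x - mu):
  Sigma^{-1} · (x - mu) = (-0.011, 0.0549).
  (x - mu)^T · [Sigma^{-1} · (x - mu)] = (0)·(-0.011) + (1)·(0.0549) = 0.0549.

Step 4 — take square root: d = √(0.0549) ≈ 0.2344.

d(x, mu) = √(0.0549) ≈ 0.2344


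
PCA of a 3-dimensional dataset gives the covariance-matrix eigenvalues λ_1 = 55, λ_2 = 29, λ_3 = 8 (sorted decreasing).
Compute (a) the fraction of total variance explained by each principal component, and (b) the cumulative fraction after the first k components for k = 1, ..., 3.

Step 1 — total variance = trace(Sigma) = Σ λ_i = 55 + 29 + 8 = 92.

Step 2 — fraction explained by component i = λ_i / Σ λ:
  PC1: 55/92 = 0.5978
  PC2: 29/92 = 0.3152
  PC3: 8/92 = 0.087

Step 3 — cumulative fraction after k components = (λ_1 + ... + λ_k) / Σ λ:
  k = 1: 55/92 = 0.5978
  k = 2: (55 + 29)/92 = 84/92 = 0.913
  k = 3: (55 + 29 + 8)/92 = 92/92 = 1

Summary (fraction, with percent):

explained: PC1 0.5978 (59.78%), PC2 0.3152 (31.52%), PC3 0.087 (8.7%);  cumulative: 0.5978, 0.913, 1


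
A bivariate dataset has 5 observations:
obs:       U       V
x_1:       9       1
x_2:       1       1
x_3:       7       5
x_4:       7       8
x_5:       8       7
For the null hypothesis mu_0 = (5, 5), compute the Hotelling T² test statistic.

Step 1 — sample mean vector:
  mean(U) = (9 + 1 + 7 + 7 + 8) / 5 = 32/5 = 6.4
  mean(V) = (1 + 1 + 5 + 8 + 7) / 5 = 22/5 = 4.4
  x̄ = (6.4, 4.4),  deviation x̄ - mu_0 = (6.4, 4.4) - (5, 5) = (1.4, -0.6).

Step 2 — sample covariance matrix, S[i,j] = (1/(n-1)) · Σ_k (x_{k,i} - mean_i) · (x_{k,j} - mean_j), divisor n-1 = 4:
  S[U,U] = ((2.6)·(2.6) + (-5.4)·(-5.4) + (0.6)·(0.6) + (0.6)·(0.6) + (1.6)·(1.6)) / 4 = 39.2/4 = 9.8
  S[U,V] = ((2.6)·(-3.4) + (-5.4)·(-3.4) + (0.6)·(0.6) + (0.6)·(3.6) + (1.6)·(2.6)) / 4 = 16.2/4 = 4.05
  S[V,V] = ((-3.4)·(-3.4) + (-3.4)·(-3.4) + (0.6)·(0.6) + (3.6)·(3.6) + (2.6)·(2.6)) / 4 = 43.2/4 = 10.8
  S = [[9.8, 4.05],
 [4.05, 10.8]].

Step 3 — invert S. det(S) = 9.8·10.8 - (4.05)² = 89.4375.
  S^{-1} = (1/det) · [[d, -b], [-b, a]] = [[0.1208, -0.0453],
 [-0.0453, 0.1096]].

Step 4 — quadratic form (x̄ - mu_0)^T · S^{-1} · (x̄ - mu_0):
  S^{-1} · (x̄ - mu_0) = (0.1962, -0.1291),
  (x̄ - mu_0)^T · [...] = (1.4)·(0.1962) + (-0.6)·(-0.1291) = 0.3522.

Step 5 — scale by n: T² = 5 · 0.3522 = 1.761.

T² ≈ 1.761


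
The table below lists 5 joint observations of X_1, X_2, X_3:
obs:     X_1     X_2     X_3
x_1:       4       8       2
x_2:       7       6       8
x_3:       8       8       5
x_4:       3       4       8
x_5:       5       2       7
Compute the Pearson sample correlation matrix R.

Step 1 — column means:
  mean(X_1) = (4 + 7 + 8 + 3 + 5) / 5 = 27/5 = 5.4
  mean(X_2) = (8 + 6 + 8 + 4 + 2) / 5 = 28/5 = 5.6
  mean(X_3) = (2 + 8 + 5 + 8 + 7) / 5 = 30/5 = 6

Step 2 — sample variances and covariances s[i,j] = (1/(n-1)) · Σ_k (x_{k,i} - mean_i) · (x_{k,j} - mean_j), with n-1 = 4:
  s[X_1,X_1] = ((-1.4)·(-1.4) + (1.6)·(1.6) + (2.6)·(2.6) + (-2.4)·(-2.4) + (-0.4)·(-0.4)) / 4 = 17.2/4 = 4.3
  s[X_1,X_2] = ((-1.4)·(2.4) + (1.6)·(0.4) + (2.6)·(2.4) + (-2.4)·(-1.6) + (-0.4)·(-3.6)) / 4 = 8.8/4 = 2.2
  s[X_1,X_3] = ((-1.4)·(-4) + (1.6)·(2) + (2.6)·(-1) + (-2.4)·(2) + (-0.4)·(1)) / 4 = 1/4 = 0.25
  s[X_2,X_2] = ((2.4)·(2.4) + (0.4)·(0.4) + (2.4)·(2.4) + (-1.6)·(-1.6) + (-3.6)·(-3.6)) / 4 = 27.2/4 = 6.8
  s[X_2,X_3] = ((2.4)·(-4) + (0.4)·(2) + (2.4)·(-1) + (-1.6)·(2) + (-3.6)·(1)) / 4 = -18/4 = -4.5
  s[X_3,X_3] = ((-4)·(-4) + (2)·(2) + (-1)·(-1) + (2)·(2) + (1)·(1)) / 4 = 26/4 = 6.5
  Sample standard deviations s_i = √(s[i,i]):
  s(X_1) = √(4.3) = 2.0736
  s(X_2) = √(6.8) = 2.6077
  s(X_3) = √(6.5) = 2.5495

Step 3 — r_{ij} = s_{ij} / (s_i · s_j):
  r[X_1,X_1] = 1 (diagonal).
  r[X_1,X_2] = 2.2 / (2.0736 · 2.6077) = 2.2 / 5.4074 = 0.4068
  r[X_1,X_3] = 0.25 / (2.0736 · 2.5495) = 0.25 / 5.2868 = 0.0473
  r[X_2,X_2] = 1 (diagonal).
  r[X_2,X_3] = -4.5 / (2.6077 · 2.5495) = -4.5 / 6.6483 = -0.6769
  r[X_3,X_3] = 1 (diagonal).

R is symmetric with unit diagonal. Assembling:

R = [[1, 0.4068, 0.0473],
 [0.4068, 1, -0.6769],
 [0.0473, -0.6769, 1]]


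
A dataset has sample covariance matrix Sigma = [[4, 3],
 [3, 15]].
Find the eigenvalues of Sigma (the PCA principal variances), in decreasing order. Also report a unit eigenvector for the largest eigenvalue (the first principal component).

Step 1 — characteristic polynomial of 2×2 Sigma:
  det(Sigma - λI) = λ² - trace · λ + det = 0.
  trace = 4 + 15 = 19, det = 4·15 - (3)² = 51.
Step 2 — discriminant:
  Δ = trace² - 4·det = 361 - 204 = 157.
Step 3 — eigenvalues:
  λ = (trace ± √Δ)/2 = (19 ± 12.53)/2,
  λ_1 = 15.765,  λ_2 = 3.235.

Step 4 — unit eigenvector for λ_1: solve (Sigma - λ_1 I)v = 0. First row:
  (4 - 15.765)·v_x + (3)·v_y = 0, i.e. (-11.765)·v_x + (3)·v_y = 0,
  so v ∝ (b, λ_1 - a) = (3, 11.765) = u.
  ||u|| = √((3)² + (11.765)²) = √(147.4148) ≈ 12.1414,
  v_1 = u/||u|| ≈ (0.2471, 0.969) (||v_1|| = 1).

λ_1 = 15.765,  λ_2 = 3.235;  v_1 ≈ (0.2471, 0.969)


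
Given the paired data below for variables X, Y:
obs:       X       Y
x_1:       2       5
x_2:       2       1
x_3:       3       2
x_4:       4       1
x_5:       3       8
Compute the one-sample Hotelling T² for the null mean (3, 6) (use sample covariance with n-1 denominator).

Step 1 — sample mean vector:
  mean(X) = (2 + 2 + 3 + 4 + 3) / 5 = 14/5 = 2.8
  mean(Y) = (5 + 1 + 2 + 1 + 8) / 5 = 17/5 = 3.4
  x̄ = (2.8, 3.4),  deviation x̄ - mu_0 = (2.8, 3.4) - (3, 6) = (-0.2, -2.6).

Step 2 — sample covariance matrix, S[i,j] = (1/(n-1)) · Σ_k (x_{k,i} - mean_i) · (x_{k,j} - mean_j), divisor n-1 = 4:
  S[X,X] = ((-0.8)·(-0.8) + (-0.8)·(-0.8) + (0.2)·(0.2) + (1.2)·(1.2) + (0.2)·(0.2)) / 4 = 2.8/4 = 0.7
  S[X,Y] = ((-0.8)·(1.6) + (-0.8)·(-2.4) + (0.2)·(-1.4) + (1.2)·(-2.4) + (0.2)·(4.6)) / 4 = -1.6/4 = -0.4
  S[Y,Y] = ((1.6)·(1.6) + (-2.4)·(-2.4) + (-1.4)·(-1.4) + (-2.4)·(-2.4) + (4.6)·(4.6)) / 4 = 37.2/4 = 9.3
  S = [[0.7, -0.4],
 [-0.4, 9.3]].

Step 3 — invert S. det(S) = 0.7·9.3 - (-0.4)² = 6.35.
  S^{-1} = (1/det) · [[d, -b], [-b, a]] = [[1.4646, 0.063],
 [0.063, 0.1102]].

Step 4 — quadratic form (x̄ - mu_0)^T · S^{-1} · (x̄ - mu_0):
  S^{-1} · (x̄ - mu_0) = (-0.4567, -0.2992),
  (x̄ - mu_0)^T · [...] = (-0.2)·(-0.4567) + (-2.6)·(-0.2992) = 0.8693.

Step 5 — scale by n: T² = 5 · 0.8693 = 4.3465.

T² ≈ 4.3465


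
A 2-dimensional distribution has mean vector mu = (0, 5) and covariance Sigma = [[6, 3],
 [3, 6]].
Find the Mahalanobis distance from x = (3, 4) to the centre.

Step 1 — centre the observation: (x - mu) = (3, -1).

Step 2 — invert Sigma. det(Sigma) = 6·6 - (3)² = 27.
  Sigma^{-1} = (1/det) · [[d, -b], [-b, a]] = [[0.2222, -0.1111],
 [-0.1111, 0.2222]].

Step 3 — form the quadratic (x - mu)^T · Sigma^{-1} · (x - mu):
  Sigma^{-1} · (x - mu) = (0.7778, -0.5556).
  (x - mu)^T · [Sigma^{-1} · (x - mu)] = (3)·(0.7778) + (-1)·(-0.5556) = 2.8889.

Step 4 — take square root: d = √(2.8889) ≈ 1.6997.

d(x, mu) = √(2.8889) ≈ 1.6997


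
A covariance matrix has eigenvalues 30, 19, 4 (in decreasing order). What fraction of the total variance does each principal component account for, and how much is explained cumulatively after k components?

Step 1 — total variance = trace(Sigma) = Σ λ_i = 30 + 19 + 4 = 53.

Step 2 — fraction explained by component i = λ_i / Σ λ:
  PC1: 30/53 = 0.566
  PC2: 19/53 = 0.3585
  PC3: 4/53 = 0.0755

Step 3 — cumulative fraction after k components = (λ_1 + ... + λ_k) / Σ λ:
  k = 1: 30/53 = 0.566
  k = 2: (30 + 19)/53 = 49/53 = 0.9245
  k = 3: (30 + 19 + 4)/53 = 53/53 = 1

Summary (fraction, with percent):

explained: PC1 0.566 (56.6%), PC2 0.3585 (35.85%), PC3 0.0755 (7.55%);  cumulative: 0.566, 0.9245, 1


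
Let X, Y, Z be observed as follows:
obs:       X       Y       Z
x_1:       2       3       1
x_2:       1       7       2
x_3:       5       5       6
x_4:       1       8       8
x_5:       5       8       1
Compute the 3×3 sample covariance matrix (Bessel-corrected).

Step 1 — column means:
  mean(X) = (2 + 1 + 5 + 1 + 5) / 5 = 14/5 = 2.8
  mean(Y) = (3 + 7 + 5 + 8 + 8) / 5 = 31/5 = 6.2
  mean(Z) = (1 + 2 + 6 + 8 + 1) / 5 = 18/5 = 3.6

Step 2 — sample covariance S[i,j] = (1/(n-1)) · Σ_k (x_{k,i} - mean_i) · (x_{k,j} - mean_j), with n-1 = 4.
  S[X,X] = ((-0.8)·(-0.8) + (-1.8)·(-1.8) + (2.2)·(2.2) + (-1.8)·(-1.8) + (2.2)·(2.2)) / 4 = 16.8/4 = 4.2
  S[X,Y] = ((-0.8)·(-3.2) + (-1.8)·(0.8) + (2.2)·(-1.2) + (-1.8)·(1.8) + (2.2)·(1.8)) / 4 = -0.8/4 = -0.2
  S[X,Z] = ((-0.8)·(-2.6) + (-1.8)·(-1.6) + (2.2)·(2.4) + (-1.8)·(4.4) + (2.2)·(-2.6)) / 4 = -3.4/4 = -0.85
  S[Y,Y] = ((-3.2)·(-3.2) + (0.8)·(0.8) + (-1.2)·(-1.2) + (1.8)·(1.8) + (1.8)·(1.8)) / 4 = 18.8/4 = 4.7
  S[Y,Z] = ((-3.2)·(-2.6) + (0.8)·(-1.6) + (-1.2)·(2.4) + (1.8)·(4.4) + (1.8)·(-2.6)) / 4 = 7.4/4 = 1.85
  S[Z,Z] = ((-2.6)·(-2.6) + (-1.6)·(-1.6) + (2.4)·(2.4) + (4.4)·(4.4) + (-2.6)·(-2.6)) / 4 = 41.2/4 = 10.3

S is symmetric (S[j,i] = S[i,j]). Assembling:

S = [[4.2, -0.2, -0.85],
 [-0.2, 4.7, 1.85],
 [-0.85, 1.85, 10.3]]


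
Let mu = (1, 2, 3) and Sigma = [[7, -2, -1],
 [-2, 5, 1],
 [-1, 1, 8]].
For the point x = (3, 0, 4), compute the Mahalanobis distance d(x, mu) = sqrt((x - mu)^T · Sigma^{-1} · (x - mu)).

Step 1 — centre the observation: (x - mu) = (2, -2, 1).

Step 2 — invert Sigma (cofactor / det for 3×3, or solve directly):
  Sigma^{-1} = [[0.1625, 0.0625, 0.0125],
 [0.0625, 0.2292, -0.0208],
 [0.0125, -0.0208, 0.1292]].

Step 3 — form the quadratic (x - mu)^T · Sigma^{-1} · (x - mu):
  Sigma^{-1} · (x - mu) = (0.2125, -0.3542, 0.1958).
  (x - mu)^T · [Sigma^{-1} · (x - mu)] = (2)·(0.2125) + (-2)·(-0.3542) + (1)·(0.1958) = 1.3292.

Step 4 — take square root: d = √(1.3292) ≈ 1.1529.

d(x, mu) = √(1.3292) ≈ 1.1529


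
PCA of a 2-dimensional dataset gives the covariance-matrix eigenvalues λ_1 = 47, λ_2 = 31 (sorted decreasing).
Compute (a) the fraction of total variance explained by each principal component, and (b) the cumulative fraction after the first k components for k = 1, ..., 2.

Step 1 — total variance = trace(Sigma) = Σ λ_i = 47 + 31 = 78.

Step 2 — fraction explained by component i = λ_i / Σ λ:
  PC1: 47/78 = 0.6026
  PC2: 31/78 = 0.3974

Step 3 — cumulative fraction after k components = (λ_1 + ... + λ_k) / Σ λ:
  k = 1: 47/78 = 0.6026
  k = 2: (47 + 31)/78 = 78/78 = 1

Summary (fraction, with percent):

explained: PC1 0.6026 (60.26%), PC2 0.3974 (39.74%);  cumulative: 0.6026, 1


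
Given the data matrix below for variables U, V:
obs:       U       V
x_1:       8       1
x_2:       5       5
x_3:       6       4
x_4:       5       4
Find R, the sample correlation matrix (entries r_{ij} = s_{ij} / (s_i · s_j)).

Step 1 — column means:
  mean(U) = (8 + 5 + 6 + 5) / 4 = 24/4 = 6
  mean(V) = (1 + 5 + 4 + 4) / 4 = 14/4 = 3.5

Step 2 — sample variances and covariances s[i,j] = (1/(n-1)) · Σ_k (x_{k,i} - mean_i) · (x_{k,j} - mean_j), with n-1 = 3:
  s[U,U] = ((2)·(2) + (-1)·(-1) + (0)·(0) + (-1)·(-1)) / 3 = 6/3 = 2
  s[U,V] = ((2)·(-2.5) + (-1)·(1.5) + (0)·(0.5) + (-1)·(0.5)) / 3 = -7/3 = -2.3333
  s[V,V] = ((-2.5)·(-2.5) + (1.5)·(1.5) + (0.5)·(0.5) + (0.5)·(0.5)) / 3 = 9/3 = 3
  Sample standard deviations s_i = √(s[i,i]):
  s(U) = √(2) = 1.4142
  s(V) = √(3) = 1.7321

Step 3 — r_{ij} = s_{ij} / (s_i · s_j):
  r[U,U] = 1 (diagonal).
  r[U,V] = -2.3333 / (1.4142 · 1.7321) = -2.3333 / 2.4495 = -0.9526
  r[V,V] = 1 (diagonal).

R is symmetric with unit diagonal. Assembling:

R = [[1, -0.9526],
 [-0.9526, 1]]


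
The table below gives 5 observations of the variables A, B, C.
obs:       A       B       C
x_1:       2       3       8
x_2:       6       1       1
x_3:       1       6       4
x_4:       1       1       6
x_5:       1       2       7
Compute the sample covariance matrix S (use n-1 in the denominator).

Step 1 — column means:
  mean(A) = (2 + 6 + 1 + 1 + 1) / 5 = 11/5 = 2.2
  mean(B) = (3 + 1 + 6 + 1 + 2) / 5 = 13/5 = 2.6
  mean(C) = (8 + 1 + 4 + 6 + 7) / 5 = 26/5 = 5.2

Step 2 — sample covariance S[i,j] = (1/(n-1)) · Σ_k (x_{k,i} - mean_i) · (x_{k,j} - mean_j), with n-1 = 4.
  S[A,A] = ((-0.2)·(-0.2) + (3.8)·(3.8) + (-1.2)·(-1.2) + (-1.2)·(-1.2) + (-1.2)·(-1.2)) / 4 = 18.8/4 = 4.7
  S[A,B] = ((-0.2)·(0.4) + (3.8)·(-1.6) + (-1.2)·(3.4) + (-1.2)·(-1.6) + (-1.2)·(-0.6)) / 4 = -7.6/4 = -1.9
  S[A,C] = ((-0.2)·(2.8) + (3.8)·(-4.2) + (-1.2)·(-1.2) + (-1.2)·(0.8) + (-1.2)·(1.8)) / 4 = -18.2/4 = -4.55
  S[B,B] = ((0.4)·(0.4) + (-1.6)·(-1.6) + (3.4)·(3.4) + (-1.6)·(-1.6) + (-0.6)·(-0.6)) / 4 = 17.2/4 = 4.3
  S[B,C] = ((0.4)·(2.8) + (-1.6)·(-4.2) + (3.4)·(-1.2) + (-1.6)·(0.8) + (-0.6)·(1.8)) / 4 = 1.4/4 = 0.35
  S[C,C] = ((2.8)·(2.8) + (-4.2)·(-4.2) + (-1.2)·(-1.2) + (0.8)·(0.8) + (1.8)·(1.8)) / 4 = 30.8/4 = 7.7

S is symmetric (S[j,i] = S[i,j]). Assembling:

S = [[4.7, -1.9, -4.55],
 [-1.9, 4.3, 0.35],
 [-4.55, 0.35, 7.7]]


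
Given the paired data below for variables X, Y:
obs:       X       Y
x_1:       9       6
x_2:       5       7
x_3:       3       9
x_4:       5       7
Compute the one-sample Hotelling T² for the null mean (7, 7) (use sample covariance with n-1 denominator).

Step 1 — sample mean vector:
  mean(X) = (9 + 5 + 3 + 5) / 4 = 22/4 = 5.5
  mean(Y) = (6 + 7 + 9 + 7) / 4 = 29/4 = 7.25
  x̄ = (5.5, 7.25),  deviation x̄ - mu_0 = (5.5, 7.25) - (7, 7) = (-1.5, 0.25).

Step 2 — sample covariance matrix, S[i,j] = (1/(n-1)) · Σ_k (x_{k,i} - mean_i) · (x_{k,j} - mean_j), divisor n-1 = 3:
  S[X,X] = ((3.5)·(3.5) + (-0.5)·(-0.5) + (-2.5)·(-2.5) + (-0.5)·(-0.5)) / 3 = 19/3 = 6.3333
  S[X,Y] = ((3.5)·(-1.25) + (-0.5)·(-0.25) + (-2.5)·(1.75) + (-0.5)·(-0.25)) / 3 = -8.5/3 = -2.8333
  S[Y,Y] = ((-1.25)·(-1.25) + (-0.25)·(-0.25) + (1.75)·(1.75) + (-0.25)·(-0.25)) / 3 = 4.75/3 = 1.5833
  S = [[6.3333, -2.8333],
 [-2.8333, 1.5833]].

Step 3 — invert S. det(S) = 6.3333·1.5833 - (-2.8333)² = 2.
  S^{-1} = (1/det) · [[d, -b], [-b, a]] = [[0.7917, 1.4167],
 [1.4167, 3.1667]].

Step 4 — quadratic form (x̄ - mu_0)^T · S^{-1} · (x̄ - mu_0):
  S^{-1} · (x̄ - mu_0) = (-0.8333, -1.3333),
  (x̄ - mu_0)^T · [...] = (-1.5)·(-0.8333) + (0.25)·(-1.3333) = 0.9167.

Step 5 — scale by n: T² = 4 · 0.9167 = 3.6667.

T² ≈ 3.6667


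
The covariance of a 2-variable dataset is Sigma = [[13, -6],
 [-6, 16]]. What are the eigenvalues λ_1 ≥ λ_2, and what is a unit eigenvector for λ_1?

Step 1 — characteristic polynomial of 2×2 Sigma:
  det(Sigma - λI) = λ² - trace · λ + det = 0.
  trace = 13 + 16 = 29, det = 13·16 - (-6)² = 172.
Step 2 — discriminant:
  Δ = trace² - 4·det = 841 - 688 = 153.
Step 3 — eigenvalues:
  λ = (trace ± √Δ)/2 = (29 ± 12.3693)/2,
  λ_1 = 20.6847,  λ_2 = 8.3153.

Step 4 — unit eigenvector for λ_1: solve (Sigma - λ_1 I)v = 0. First row:
  (13 - 20.6847)·v_x + (-6)·v_y = 0, i.e. (-7.6847)·v_x + (-6)·v_y = 0,
  so v ∝ (b, λ_1 - a) = (-6, 7.6847); multiply by -1 so the first entry is positive: u = (6, -7.6847).
  ||u|| = √((6)² + (-7.6847)²) = √(95.054) ≈ 9.7496,
  v_1 = u/||u|| ≈ (0.6154, -0.7882) (||v_1|| = 1).

λ_1 = 20.6847,  λ_2 = 8.3153;  v_1 ≈ (0.6154, -0.7882)


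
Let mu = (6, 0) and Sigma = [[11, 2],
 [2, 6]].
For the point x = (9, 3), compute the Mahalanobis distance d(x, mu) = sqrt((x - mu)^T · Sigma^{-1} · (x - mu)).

Step 1 — centre the observation: (x - mu) = (3, 3).

Step 2 — invert Sigma. det(Sigma) = 11·6 - (2)² = 62.
  Sigma^{-1} = (1/det) · [[d, -b], [-b, a]] = [[0.0968, -0.0323],
 [-0.0323, 0.1774]].

Step 3 — form the quadratic (x - mu)^T · Sigma^{-1} · (x - mu):
  Sigma^{-1} · (x - mu) = (0.1935, 0.4355).
  (x - mu)^T · [Sigma^{-1} · (x - mu)] = (3)·(0.1935) + (3)·(0.4355) = 1.8871.

Step 4 — take square root: d = √(1.8871) ≈ 1.3737.

d(x, mu) = √(1.8871) ≈ 1.3737


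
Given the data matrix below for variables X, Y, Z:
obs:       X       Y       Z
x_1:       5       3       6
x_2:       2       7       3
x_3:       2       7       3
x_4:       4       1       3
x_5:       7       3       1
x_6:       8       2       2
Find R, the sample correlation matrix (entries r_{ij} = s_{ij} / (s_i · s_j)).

Step 1 — column means:
  mean(X) = (5 + 2 + 2 + 4 + 7 + 8) / 6 = 28/6 = 4.6667
  mean(Y) = (3 + 7 + 7 + 1 + 3 + 2) / 6 = 23/6 = 3.8333
  mean(Z) = (6 + 3 + 3 + 3 + 1 + 2) / 6 = 18/6 = 3

Step 2 — sample variances and covariances s[i,j] = (1/(n-1)) · Σ_k (x_{k,i} - mean_i) · (x_{k,j} - mean_j), with n-1 = 5:
  s[X,X] = ((0.3333)·(0.3333) + (-2.6667)·(-2.6667) + (-2.6667)·(-2.6667) + (-0.6667)·(-0.6667) + (2.3333)·(2.3333) + (3.3333)·(3.3333)) / 5 = 31.3333/5 = 6.2667
  s[X,Y] = ((0.3333)·(-0.8333) + (-2.6667)·(3.1667) + (-2.6667)·(3.1667) + (-0.6667)·(-2.8333) + (2.3333)·(-0.8333) + (3.3333)·(-1.8333)) / 5 = -23.3333/5 = -4.6667
  s[X,Z] = ((0.3333)·(3) + (-2.6667)·(0) + (-2.6667)·(0) + (-0.6667)·(0) + (2.3333)·(-2) + (3.3333)·(-1)) / 5 = -7/5 = -1.4
  s[Y,Y] = ((-0.8333)·(-0.8333) + (3.1667)·(3.1667) + (3.1667)·(3.1667) + (-2.8333)·(-2.8333) + (-0.8333)·(-0.8333) + (-1.8333)·(-1.8333)) / 5 = 32.8333/5 = 6.5667
  s[Y,Z] = ((-0.8333)·(3) + (3.1667)·(0) + (3.1667)·(0) + (-2.8333)·(0) + (-0.8333)·(-2) + (-1.8333)·(-1)) / 5 = 1/5 = 0.2
  s[Z,Z] = ((3)·(3) + (0)·(0) + (0)·(0) + (0)·(0) + (-2)·(-2) + (-1)·(-1)) / 5 = 14/5 = 2.8
  Sample standard deviations s_i = √(s[i,i]):
  s(X) = √(6.2667) = 2.5033
  s(Y) = √(6.5667) = 2.5626
  s(Z) = √(2.8) = 1.6733

Step 3 — r_{ij} = s_{ij} / (s_i · s_j):
  r[X,X] = 1 (diagonal).
  r[X,Y] = -4.6667 / (2.5033 · 2.5626) = -4.6667 / 6.4149 = -0.7275
  r[X,Z] = -1.4 / (2.5033 · 1.6733) = -1.4 / 4.1889 = -0.3342
  r[Y,Y] = 1 (diagonal).
  r[Y,Z] = 0.2 / (2.5626 · 1.6733) = 0.2 / 4.288 = 0.0466
  r[Z,Z] = 1 (diagonal).

R is symmetric with unit diagonal. Assembling:

R = [[1, -0.7275, -0.3342],
 [-0.7275, 1, 0.0466],
 [-0.3342, 0.0466, 1]]


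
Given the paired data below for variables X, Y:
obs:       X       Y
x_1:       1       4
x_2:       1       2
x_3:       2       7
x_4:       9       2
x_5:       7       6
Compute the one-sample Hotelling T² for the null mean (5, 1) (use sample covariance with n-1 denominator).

Step 1 — sample mean vector:
  mean(X) = (1 + 1 + 2 + 9 + 7) / 5 = 20/5 = 4
  mean(Y) = (4 + 2 + 7 + 2 + 6) / 5 = 21/5 = 4.2
  x̄ = (4, 4.2),  deviation x̄ - mu_0 = (4, 4.2) - (5, 1) = (-1, 3.2).

Step 2 — sample covariance matrix, S[i,j] = (1/(n-1)) · Σ_k (x_{k,i} - mean_i) · (x_{k,j} - mean_j), divisor n-1 = 4:
  S[X,X] = ((-3)·(-3) + (-3)·(-3) + (-2)·(-2) + (5)·(5) + (3)·(3)) / 4 = 56/4 = 14
  S[X,Y] = ((-3)·(-0.2) + (-3)·(-2.2) + (-2)·(2.8) + (5)·(-2.2) + (3)·(1.8)) / 4 = -4/4 = -1
  S[Y,Y] = ((-0.2)·(-0.2) + (-2.2)·(-2.2) + (2.8)·(2.8) + (-2.2)·(-2.2) + (1.8)·(1.8)) / 4 = 20.8/4 = 5.2
  S = [[14, -1],
 [-1, 5.2]].

Step 3 — invert S. det(S) = 14·5.2 - (-1)² = 71.8.
  S^{-1} = (1/det) · [[d, -b], [-b, a]] = [[0.0724, 0.0139],
 [0.0139, 0.195]].

Step 4 — quadratic form (x̄ - mu_0)^T · S^{-1} · (x̄ - mu_0):
  S^{-1} · (x̄ - mu_0) = (-0.0279, 0.61),
  (x̄ - mu_0)^T · [...] = (-1)·(-0.0279) + (3.2)·(0.61) = 1.9799.

Step 5 — scale by n: T² = 5 · 1.9799 = 9.8997.

T² ≈ 9.8997
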